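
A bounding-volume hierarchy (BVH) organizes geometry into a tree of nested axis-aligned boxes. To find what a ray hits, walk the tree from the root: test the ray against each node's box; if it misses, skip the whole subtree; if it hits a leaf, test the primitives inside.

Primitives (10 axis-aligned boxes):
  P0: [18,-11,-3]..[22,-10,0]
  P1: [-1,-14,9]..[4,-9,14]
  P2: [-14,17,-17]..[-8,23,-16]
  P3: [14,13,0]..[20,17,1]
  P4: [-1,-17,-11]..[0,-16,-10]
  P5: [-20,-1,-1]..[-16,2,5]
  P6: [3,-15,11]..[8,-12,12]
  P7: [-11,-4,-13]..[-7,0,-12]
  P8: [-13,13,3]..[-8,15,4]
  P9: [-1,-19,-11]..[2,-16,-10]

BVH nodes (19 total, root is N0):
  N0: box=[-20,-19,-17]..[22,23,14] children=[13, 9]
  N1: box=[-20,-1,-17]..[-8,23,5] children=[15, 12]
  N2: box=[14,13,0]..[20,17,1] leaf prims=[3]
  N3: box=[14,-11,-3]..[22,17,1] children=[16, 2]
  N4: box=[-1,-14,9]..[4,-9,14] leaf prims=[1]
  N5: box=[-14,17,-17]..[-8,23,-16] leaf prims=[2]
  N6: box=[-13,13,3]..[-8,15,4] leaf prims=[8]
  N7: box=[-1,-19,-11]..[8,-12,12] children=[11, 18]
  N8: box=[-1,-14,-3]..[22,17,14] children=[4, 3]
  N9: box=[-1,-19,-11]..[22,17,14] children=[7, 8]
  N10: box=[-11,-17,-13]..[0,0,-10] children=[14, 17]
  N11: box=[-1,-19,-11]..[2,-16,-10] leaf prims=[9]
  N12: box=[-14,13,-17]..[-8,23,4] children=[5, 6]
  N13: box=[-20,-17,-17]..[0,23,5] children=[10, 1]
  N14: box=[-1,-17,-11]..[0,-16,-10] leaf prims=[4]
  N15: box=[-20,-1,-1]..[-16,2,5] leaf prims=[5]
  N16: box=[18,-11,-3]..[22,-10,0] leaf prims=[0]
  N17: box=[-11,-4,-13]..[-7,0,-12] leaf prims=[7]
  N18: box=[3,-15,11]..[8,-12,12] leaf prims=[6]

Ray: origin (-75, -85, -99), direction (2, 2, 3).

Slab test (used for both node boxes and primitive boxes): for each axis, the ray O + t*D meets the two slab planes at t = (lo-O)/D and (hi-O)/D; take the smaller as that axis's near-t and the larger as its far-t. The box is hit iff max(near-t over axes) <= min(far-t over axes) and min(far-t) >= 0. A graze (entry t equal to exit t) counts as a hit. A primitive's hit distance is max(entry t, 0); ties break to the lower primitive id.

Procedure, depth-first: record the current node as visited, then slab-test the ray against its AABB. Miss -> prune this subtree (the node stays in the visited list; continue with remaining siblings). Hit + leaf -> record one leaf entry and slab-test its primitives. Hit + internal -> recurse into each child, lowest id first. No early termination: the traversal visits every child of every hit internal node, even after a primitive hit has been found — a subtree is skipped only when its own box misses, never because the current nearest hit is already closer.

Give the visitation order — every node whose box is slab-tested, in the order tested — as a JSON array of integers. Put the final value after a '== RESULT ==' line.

Walk:
N0 x:[55/2,97/2] y:[33,54] z:[82/3,113/3] -> hit [33,113/3], descend [9, 13]
  N9 x:[37,97/2] y:[33,51] z:[88/3,113/3] -> hit [37,113/3], descend [7, 8]
    N7 x:[37,83/2] y:[33,73/2] z:[88/3,37] -> miss, prune
    N8 x:[37,97/2] y:[71/2,51] z:[32,113/3] -> hit [37,113/3], descend [3, 4]
      N3 x:[89/2,97/2] y:[37,51] z:[32,100/3] -> miss, prune
      N4 x:[37,79/2] y:[71/2,38] z:[36,113/3] -> hit [37,113/3] leaf, test {P1@t=37}
  N13 x:[55/2,75/2] y:[34,54] z:[82/3,104/3] -> hit [34,104/3], descend [1, 10]
    N1 x:[55/2,67/2] y:[42,54] z:[82/3,104/3] -> miss, prune
    N10 x:[32,75/2] y:[34,85/2] z:[86/3,89/3] -> miss, prune

9 AABB tests over nodes [0, 9, 7, 8, 3, 4, 13, 1, 10]; 1 leaf entered; closest P1.

== RESULT ==
[0, 9, 7, 8, 3, 4, 13, 1, 10]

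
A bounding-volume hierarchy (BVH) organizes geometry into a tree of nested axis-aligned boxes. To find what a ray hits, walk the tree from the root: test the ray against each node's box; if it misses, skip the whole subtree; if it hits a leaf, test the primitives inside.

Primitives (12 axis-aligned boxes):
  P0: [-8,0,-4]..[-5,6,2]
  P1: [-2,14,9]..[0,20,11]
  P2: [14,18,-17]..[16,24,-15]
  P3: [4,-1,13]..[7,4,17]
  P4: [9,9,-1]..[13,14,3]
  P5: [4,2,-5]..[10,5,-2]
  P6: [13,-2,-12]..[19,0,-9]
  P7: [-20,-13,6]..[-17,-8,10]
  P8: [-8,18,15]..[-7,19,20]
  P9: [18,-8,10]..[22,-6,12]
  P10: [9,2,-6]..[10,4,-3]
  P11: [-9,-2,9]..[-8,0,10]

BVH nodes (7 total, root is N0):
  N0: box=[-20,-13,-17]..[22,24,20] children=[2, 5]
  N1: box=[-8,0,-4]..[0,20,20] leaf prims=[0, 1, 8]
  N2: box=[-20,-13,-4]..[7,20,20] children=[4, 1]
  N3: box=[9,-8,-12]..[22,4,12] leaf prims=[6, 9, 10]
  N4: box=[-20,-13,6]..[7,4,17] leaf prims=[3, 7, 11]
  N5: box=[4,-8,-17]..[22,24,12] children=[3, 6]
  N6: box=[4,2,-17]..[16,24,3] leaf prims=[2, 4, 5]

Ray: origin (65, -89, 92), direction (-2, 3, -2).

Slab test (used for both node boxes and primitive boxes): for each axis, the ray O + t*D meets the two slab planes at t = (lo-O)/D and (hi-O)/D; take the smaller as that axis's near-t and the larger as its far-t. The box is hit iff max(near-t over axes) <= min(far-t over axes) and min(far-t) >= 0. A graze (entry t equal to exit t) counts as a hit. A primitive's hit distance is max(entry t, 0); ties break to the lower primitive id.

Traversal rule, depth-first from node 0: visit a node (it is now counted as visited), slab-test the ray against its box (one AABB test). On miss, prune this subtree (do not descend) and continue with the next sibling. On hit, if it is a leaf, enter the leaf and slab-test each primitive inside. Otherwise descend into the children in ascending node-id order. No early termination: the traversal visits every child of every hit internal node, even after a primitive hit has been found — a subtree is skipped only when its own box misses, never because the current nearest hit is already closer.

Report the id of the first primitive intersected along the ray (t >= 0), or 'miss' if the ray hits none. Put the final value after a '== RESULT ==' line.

Traverse from the root:
N0 x:[43/2,85/2] y:[76/3,113/3] z:[36,109/2] -> hit [36,113/3], descend [2, 5]
  N2 x:[29,85/2] y:[76/3,109/3] z:[36,48] -> hit [36,109/3], descend [1, 4]
    N1 x:[65/2,73/2] y:[89/3,109/3] z:[36,48] -> hit [36,109/3] leaf, test {P0(miss), P1(miss), P8@t=36}
    N4 x:[29,85/2] y:[76/3,31] z:[75/2,43] -> miss, prune
  N5 x:[43/2,61/2] y:[27,113/3] z:[40,109/2] -> miss, prune

order=[0, 2, 1, 4, 5]  |boxes|=5  |leaves|=1  hit=P8

== RESULT ==
8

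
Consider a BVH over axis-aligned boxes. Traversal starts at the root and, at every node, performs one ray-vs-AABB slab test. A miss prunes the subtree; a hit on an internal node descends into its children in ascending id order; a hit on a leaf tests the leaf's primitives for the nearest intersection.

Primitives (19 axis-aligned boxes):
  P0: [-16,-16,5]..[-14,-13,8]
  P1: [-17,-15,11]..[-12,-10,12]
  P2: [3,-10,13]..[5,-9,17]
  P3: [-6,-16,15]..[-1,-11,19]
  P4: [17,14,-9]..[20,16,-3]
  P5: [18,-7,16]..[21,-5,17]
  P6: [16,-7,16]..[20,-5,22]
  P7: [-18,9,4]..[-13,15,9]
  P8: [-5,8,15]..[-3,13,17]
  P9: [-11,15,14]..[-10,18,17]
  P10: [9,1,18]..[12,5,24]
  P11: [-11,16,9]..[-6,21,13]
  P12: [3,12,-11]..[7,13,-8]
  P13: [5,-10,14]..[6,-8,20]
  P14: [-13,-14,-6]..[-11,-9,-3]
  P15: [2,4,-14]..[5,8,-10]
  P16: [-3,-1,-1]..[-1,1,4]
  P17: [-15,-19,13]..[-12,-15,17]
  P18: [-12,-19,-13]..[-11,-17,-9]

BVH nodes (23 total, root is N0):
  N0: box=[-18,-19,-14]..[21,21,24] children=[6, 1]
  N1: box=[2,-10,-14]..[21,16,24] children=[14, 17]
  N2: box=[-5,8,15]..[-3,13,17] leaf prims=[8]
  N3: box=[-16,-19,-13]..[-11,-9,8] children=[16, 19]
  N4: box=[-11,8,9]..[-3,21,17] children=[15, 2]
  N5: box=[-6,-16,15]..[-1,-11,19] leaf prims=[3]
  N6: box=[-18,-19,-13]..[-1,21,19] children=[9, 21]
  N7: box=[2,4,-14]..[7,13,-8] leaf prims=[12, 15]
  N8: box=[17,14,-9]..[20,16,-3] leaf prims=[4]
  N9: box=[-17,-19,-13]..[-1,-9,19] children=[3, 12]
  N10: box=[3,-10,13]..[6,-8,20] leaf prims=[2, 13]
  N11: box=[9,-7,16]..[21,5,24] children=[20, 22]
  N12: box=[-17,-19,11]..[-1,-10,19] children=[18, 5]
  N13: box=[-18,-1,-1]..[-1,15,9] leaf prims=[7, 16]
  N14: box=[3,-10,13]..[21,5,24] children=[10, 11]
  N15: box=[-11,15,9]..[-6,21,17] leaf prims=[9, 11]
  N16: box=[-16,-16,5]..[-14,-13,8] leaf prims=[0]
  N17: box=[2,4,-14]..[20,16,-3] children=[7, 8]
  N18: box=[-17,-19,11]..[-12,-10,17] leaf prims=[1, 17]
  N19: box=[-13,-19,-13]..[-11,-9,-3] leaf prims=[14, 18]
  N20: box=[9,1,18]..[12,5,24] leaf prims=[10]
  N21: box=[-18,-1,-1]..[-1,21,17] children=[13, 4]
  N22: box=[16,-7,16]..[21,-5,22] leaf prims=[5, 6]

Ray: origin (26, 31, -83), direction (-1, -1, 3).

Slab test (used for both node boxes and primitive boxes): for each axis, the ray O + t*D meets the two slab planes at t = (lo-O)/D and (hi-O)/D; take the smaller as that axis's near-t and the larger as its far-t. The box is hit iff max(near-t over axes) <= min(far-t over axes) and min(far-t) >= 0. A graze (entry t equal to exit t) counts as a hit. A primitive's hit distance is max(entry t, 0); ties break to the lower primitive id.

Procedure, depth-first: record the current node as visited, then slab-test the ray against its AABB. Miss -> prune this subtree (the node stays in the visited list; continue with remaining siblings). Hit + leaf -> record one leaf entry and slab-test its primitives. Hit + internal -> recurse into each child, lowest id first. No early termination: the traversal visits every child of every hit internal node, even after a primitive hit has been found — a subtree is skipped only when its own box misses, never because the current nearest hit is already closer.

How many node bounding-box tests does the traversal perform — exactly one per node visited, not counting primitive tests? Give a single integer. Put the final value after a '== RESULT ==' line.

Walk:
N0 x:[5,44] y:[10,50] z:[23,107/3] -> hit [23,107/3], descend [1, 6]
  N1 x:[5,24] y:[15,41] z:[23,107/3] -> hit [23,24], descend [14, 17]
    N14 x:[5,23] y:[26,41] z:[32,107/3] -> miss, prune
    N17 x:[6,24] y:[15,27] z:[23,80/3] -> hit [23,24], descend [7, 8]
      N7 x:[19,24] y:[18,27] z:[23,25] -> hit [23,24] leaf, test {P12(miss), P15@t=23}
      N8 x:[6,9] y:[15,17] z:[74/3,80/3] -> miss, prune
  N6 x:[27,44] y:[10,50] z:[70/3,34] -> hit [27,34], descend [9, 21]
    N9 x:[27,43] y:[40,50] z:[70/3,34] -> miss, prune
    N21 x:[27,44] y:[10,32] z:[82/3,100/3] -> hit [82/3,32], descend [4, 13]
      N4 x:[29,37] y:[10,23] z:[92/3,100/3] -> miss, prune
      N13 x:[27,44] y:[16,32] z:[82/3,92/3] -> hit [82/3,92/3] leaf, test {P7(miss), P16(miss)}

Summary -> nodes [0, 1, 14, 17, 7, 8, 6, 9, 21, 4, 13]; box-tests=11; leaf-entries=2; first=P15

== RESULT ==
11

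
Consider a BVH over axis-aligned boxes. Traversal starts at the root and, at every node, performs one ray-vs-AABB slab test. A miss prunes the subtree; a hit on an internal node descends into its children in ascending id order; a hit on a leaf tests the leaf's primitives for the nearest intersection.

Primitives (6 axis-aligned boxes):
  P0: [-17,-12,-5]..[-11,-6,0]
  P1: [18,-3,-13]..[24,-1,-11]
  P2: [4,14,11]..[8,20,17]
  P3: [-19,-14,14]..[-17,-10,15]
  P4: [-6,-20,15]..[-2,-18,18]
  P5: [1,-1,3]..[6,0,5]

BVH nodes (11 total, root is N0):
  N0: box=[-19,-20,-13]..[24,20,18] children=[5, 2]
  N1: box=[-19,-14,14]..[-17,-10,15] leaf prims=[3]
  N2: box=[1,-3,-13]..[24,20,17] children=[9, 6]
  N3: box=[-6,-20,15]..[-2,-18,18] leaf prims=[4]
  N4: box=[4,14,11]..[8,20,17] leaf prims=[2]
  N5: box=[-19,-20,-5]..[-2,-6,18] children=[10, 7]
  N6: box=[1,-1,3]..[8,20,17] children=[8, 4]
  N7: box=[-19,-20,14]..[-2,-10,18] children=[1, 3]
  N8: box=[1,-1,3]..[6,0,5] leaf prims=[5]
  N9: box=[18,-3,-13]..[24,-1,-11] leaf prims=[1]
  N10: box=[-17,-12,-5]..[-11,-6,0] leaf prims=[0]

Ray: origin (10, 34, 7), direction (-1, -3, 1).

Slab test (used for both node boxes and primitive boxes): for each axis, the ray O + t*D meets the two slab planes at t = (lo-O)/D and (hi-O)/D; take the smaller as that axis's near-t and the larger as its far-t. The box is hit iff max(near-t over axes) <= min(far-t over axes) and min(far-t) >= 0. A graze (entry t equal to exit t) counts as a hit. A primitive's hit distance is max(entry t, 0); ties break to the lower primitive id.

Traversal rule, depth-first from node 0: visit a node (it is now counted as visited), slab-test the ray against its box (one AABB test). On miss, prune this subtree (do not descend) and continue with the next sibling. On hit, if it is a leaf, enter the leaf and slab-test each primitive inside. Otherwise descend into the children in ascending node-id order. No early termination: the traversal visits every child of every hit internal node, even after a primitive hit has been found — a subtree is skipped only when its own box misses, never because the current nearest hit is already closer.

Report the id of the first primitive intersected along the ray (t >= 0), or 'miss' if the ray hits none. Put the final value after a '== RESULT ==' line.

Trace the traversal:
N0 x:[-14,29] y:[14/3,18] z:[-20,11] -> hit [14/3,11], descend [2, 5]
  N2 x:[-14,9] y:[14/3,37/3] z:[-20,10] -> hit [14/3,9], descend [6, 9]
    N6 x:[2,9] y:[14/3,35/3] z:[-4,10] -> hit [14/3,9], descend [4, 8]
      N4 x:[2,6] y:[14/3,20/3] z:[4,10] -> hit [14/3,6] leaf, test {P2@t=14/3}
      N8 x:[4,9] y:[34/3,35/3] z:[-4,-2] -> miss, prune
    N9 x:[-14,-8] y:[35/3,37/3] z:[-20,-18] -> miss, prune
  N5 x:[12,29] y:[40/3,18] z:[-12,11] -> miss, prune

order=[0, 2, 6, 4, 8, 9, 5]  |boxes|=7  |leaves|=1  hit=P2

== RESULT ==
2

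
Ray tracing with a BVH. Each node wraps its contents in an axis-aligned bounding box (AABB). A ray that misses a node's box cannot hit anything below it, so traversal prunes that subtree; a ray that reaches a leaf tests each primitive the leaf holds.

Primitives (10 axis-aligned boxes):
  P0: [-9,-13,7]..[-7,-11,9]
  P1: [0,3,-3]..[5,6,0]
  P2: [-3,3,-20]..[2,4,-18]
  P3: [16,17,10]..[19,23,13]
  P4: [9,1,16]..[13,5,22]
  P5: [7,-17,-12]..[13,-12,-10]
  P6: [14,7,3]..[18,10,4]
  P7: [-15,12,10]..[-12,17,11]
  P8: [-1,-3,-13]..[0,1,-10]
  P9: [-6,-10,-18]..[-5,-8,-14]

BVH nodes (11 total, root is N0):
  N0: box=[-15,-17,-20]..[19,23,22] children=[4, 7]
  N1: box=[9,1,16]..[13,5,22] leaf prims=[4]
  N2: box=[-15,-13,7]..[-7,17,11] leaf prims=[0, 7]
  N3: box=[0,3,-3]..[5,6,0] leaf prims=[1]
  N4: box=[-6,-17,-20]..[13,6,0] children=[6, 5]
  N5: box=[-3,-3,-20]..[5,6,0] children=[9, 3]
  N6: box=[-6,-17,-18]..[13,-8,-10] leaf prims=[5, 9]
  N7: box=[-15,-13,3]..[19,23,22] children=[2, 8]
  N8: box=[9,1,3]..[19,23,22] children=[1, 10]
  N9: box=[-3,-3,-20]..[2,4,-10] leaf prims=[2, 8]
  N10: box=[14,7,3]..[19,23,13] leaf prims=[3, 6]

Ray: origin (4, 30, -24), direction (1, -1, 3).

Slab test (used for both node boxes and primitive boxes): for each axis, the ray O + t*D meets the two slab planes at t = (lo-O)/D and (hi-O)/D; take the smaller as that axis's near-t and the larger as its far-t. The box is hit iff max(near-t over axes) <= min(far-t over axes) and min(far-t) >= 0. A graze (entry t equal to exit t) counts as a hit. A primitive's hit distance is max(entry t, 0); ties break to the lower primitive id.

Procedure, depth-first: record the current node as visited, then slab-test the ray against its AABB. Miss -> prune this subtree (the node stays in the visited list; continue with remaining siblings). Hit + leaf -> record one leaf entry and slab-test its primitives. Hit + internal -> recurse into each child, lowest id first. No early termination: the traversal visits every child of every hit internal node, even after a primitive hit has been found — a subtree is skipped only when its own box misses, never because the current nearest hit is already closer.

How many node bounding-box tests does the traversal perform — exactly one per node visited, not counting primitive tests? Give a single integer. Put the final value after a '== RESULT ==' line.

Trace the traversal:
N0 x:[-19,15] y:[7,47] z:[4/3,46/3] -> hit [7,15], descend [4, 7]
  N4 x:[-10,9] y:[24,47] z:[4/3,8] -> miss, prune
  N7 x:[-19,15] y:[7,43] z:[9,46/3] -> hit [9,15], descend [2, 8]
    N2 x:[-19,-11] y:[13,43] z:[31/3,35/3] -> miss, prune
    N8 x:[5,15] y:[7,29] z:[9,46/3] -> hit [9,15], descend [1, 10]
      N1 x:[5,9] y:[25,29] z:[40/3,46/3] -> miss, prune
      N10 x:[10,15] y:[7,23] z:[9,37/3] -> hit [10,37/3] leaf, test {P3@t=12, P6(miss)}

Visited [0, 4, 7, 2, 8, 1, 10]. Tests: 7 box, 1 leaf. Nearest: P3.

== RESULT ==
7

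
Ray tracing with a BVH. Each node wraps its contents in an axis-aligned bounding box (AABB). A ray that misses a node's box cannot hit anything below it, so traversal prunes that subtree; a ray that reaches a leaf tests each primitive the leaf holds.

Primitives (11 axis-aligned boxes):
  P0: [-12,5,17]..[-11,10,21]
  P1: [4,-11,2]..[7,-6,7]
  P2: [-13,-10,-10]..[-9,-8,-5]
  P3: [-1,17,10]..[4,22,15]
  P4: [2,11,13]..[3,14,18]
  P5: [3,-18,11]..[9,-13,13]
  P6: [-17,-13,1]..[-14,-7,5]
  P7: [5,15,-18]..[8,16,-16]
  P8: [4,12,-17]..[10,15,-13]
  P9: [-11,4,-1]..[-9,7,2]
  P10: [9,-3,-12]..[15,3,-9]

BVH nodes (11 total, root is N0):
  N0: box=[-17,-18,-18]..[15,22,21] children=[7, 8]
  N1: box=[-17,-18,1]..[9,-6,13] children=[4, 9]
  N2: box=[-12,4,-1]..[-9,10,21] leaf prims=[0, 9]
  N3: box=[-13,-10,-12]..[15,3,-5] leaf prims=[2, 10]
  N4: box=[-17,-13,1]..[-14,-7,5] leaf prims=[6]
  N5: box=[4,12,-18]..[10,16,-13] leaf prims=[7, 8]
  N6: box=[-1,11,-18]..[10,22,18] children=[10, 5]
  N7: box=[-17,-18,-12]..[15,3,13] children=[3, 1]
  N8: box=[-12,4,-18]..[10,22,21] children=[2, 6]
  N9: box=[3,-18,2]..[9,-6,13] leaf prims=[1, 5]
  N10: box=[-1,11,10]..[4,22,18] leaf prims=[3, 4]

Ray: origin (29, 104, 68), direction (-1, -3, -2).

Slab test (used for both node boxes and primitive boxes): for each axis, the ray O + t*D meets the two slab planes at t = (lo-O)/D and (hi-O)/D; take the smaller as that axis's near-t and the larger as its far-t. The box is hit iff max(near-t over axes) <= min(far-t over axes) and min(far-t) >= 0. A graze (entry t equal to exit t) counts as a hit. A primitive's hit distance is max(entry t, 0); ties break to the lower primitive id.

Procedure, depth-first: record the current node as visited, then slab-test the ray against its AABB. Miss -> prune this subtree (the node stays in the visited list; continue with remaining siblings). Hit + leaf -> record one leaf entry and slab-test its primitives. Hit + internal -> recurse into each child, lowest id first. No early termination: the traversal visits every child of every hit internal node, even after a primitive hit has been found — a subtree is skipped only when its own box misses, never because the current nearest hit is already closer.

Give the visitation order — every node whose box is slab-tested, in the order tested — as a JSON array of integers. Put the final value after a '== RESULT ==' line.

Traverse from the root:
N0 x:[14,46] y:[82/3,122/3] z:[47/2,43] -> hit [82/3,122/3], descend [7, 8]
  N7 x:[14,46] y:[101/3,122/3] z:[55/2,40] -> hit [101/3,40], descend [1, 3]
    N1 x:[20,46] y:[110/3,122/3] z:[55/2,67/2] -> miss, prune
    N3 x:[14,42] y:[101/3,38] z:[73/2,40] -> hit [73/2,38] leaf, test {P2@t=38, P10(miss)}
  N8 x:[19,41] y:[82/3,100/3] z:[47/2,43] -> hit [82/3,100/3], descend [2, 6]
    N2 x:[38,41] y:[94/3,100/3] z:[47/2,69/2] -> miss, prune
    N6 x:[19,30] y:[82/3,31] z:[25,43] -> hit [82/3,30], descend [5, 10]
      N5 x:[19,25] y:[88/3,92/3] z:[81/2,43] -> miss, prune
      N10 x:[25,30] y:[82/3,31] z:[25,29] -> hit [82/3,29] leaf, test {P3@t=82/3, P4(miss)}

Summary -> nodes [0, 7, 1, 3, 8, 2, 6, 5, 10]; box-tests=9; leaf-entries=2; first=P3

== RESULT ==
[0, 7, 1, 3, 8, 2, 6, 5, 10]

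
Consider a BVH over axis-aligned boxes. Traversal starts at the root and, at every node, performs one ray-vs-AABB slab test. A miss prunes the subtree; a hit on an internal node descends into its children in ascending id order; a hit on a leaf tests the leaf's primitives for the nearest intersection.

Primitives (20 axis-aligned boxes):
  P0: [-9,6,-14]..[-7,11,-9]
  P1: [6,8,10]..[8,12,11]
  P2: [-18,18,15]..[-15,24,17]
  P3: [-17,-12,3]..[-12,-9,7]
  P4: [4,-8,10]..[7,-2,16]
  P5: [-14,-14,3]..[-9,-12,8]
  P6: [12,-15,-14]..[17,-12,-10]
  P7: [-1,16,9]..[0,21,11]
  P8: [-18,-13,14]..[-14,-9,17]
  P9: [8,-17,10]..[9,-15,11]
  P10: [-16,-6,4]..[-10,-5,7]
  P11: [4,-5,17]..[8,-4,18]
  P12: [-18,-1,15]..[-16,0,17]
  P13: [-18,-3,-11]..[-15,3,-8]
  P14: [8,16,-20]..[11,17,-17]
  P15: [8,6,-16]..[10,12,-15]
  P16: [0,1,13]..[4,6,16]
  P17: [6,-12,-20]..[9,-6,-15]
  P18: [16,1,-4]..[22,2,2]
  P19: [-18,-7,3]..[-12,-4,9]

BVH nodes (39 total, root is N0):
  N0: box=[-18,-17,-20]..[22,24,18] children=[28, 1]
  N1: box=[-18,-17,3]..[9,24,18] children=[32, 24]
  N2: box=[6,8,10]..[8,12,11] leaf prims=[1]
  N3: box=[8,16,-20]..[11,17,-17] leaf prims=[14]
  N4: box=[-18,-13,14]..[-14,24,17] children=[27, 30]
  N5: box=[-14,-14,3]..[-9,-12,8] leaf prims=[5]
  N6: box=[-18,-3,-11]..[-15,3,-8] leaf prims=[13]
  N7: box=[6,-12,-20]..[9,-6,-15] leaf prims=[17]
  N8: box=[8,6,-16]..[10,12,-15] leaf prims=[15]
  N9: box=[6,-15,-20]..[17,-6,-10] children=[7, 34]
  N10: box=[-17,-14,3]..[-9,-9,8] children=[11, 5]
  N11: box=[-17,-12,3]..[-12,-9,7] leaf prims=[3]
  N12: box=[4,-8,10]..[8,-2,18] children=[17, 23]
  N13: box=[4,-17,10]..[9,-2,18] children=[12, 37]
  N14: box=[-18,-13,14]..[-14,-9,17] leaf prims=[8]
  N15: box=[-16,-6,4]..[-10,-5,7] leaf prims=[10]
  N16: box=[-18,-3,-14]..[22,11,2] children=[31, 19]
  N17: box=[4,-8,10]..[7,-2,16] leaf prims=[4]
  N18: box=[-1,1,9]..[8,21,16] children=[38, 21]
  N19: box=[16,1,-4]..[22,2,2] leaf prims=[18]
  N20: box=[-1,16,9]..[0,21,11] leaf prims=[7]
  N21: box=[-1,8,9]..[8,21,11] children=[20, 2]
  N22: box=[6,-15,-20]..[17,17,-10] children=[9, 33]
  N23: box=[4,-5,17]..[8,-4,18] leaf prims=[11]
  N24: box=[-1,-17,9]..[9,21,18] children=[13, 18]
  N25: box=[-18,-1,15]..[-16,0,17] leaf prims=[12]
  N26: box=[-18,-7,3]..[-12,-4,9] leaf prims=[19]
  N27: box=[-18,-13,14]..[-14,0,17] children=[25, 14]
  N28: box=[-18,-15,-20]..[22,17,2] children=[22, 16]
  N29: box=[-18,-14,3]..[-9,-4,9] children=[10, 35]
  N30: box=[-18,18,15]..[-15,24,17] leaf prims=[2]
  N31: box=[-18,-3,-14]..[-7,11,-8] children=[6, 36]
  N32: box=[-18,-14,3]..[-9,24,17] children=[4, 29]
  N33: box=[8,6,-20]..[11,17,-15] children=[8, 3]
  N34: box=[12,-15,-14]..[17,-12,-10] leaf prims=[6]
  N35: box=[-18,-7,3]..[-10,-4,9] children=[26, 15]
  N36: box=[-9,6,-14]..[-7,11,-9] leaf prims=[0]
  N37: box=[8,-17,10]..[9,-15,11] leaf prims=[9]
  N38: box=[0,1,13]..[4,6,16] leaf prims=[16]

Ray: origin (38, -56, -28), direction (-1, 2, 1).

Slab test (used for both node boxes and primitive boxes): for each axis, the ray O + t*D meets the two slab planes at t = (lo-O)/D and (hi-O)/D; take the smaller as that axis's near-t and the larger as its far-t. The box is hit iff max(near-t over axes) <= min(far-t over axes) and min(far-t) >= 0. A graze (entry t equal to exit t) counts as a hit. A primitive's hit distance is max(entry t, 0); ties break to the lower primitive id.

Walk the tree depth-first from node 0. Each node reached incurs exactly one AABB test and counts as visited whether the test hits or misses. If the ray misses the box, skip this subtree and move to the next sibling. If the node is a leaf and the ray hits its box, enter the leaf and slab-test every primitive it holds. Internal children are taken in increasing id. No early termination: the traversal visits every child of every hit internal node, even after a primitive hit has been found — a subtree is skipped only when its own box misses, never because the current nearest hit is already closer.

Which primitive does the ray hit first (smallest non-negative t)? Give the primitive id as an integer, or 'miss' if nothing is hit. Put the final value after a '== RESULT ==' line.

Trace the traversal:
N0 x:[16,56] y:[39/2,40] z:[8,46] -> hit [39/2,40], descend [1, 28]
  N1 x:[29,56] y:[39/2,40] z:[31,46] -> hit [31,40], descend [24, 32]
    N24 x:[29,39] y:[39/2,77/2] z:[37,46] -> hit [37,77/2], descend [13, 18]
      N13 x:[29,34] y:[39/2,27] z:[38,46] -> miss, prune
      N18 x:[30,39] y:[57/2,77/2] z:[37,44] -> hit [37,77/2], descend [21, 38]
        N21 x:[30,39] y:[32,77/2] z:[37,39] -> hit [37,77/2], descend [2, 20]
          N2 x:[30,32] y:[32,34] z:[38,39] -> miss, prune
          N20 x:[38,39] y:[36,77/2] z:[37,39] -> hit [38,77/2] leaf, test {P7@t=38}
        N38 x:[34,38] y:[57/2,31] z:[41,44] -> miss, prune
    N32 x:[47,56] y:[21,40] z:[31,45] -> miss, prune
  N28 x:[16,56] y:[41/2,73/2] z:[8,30] -> hit [41/2,30], descend [16, 22]
    N16 x:[16,56] y:[53/2,67/2] z:[14,30] -> hit [53/2,30], descend [19, 31]
      N19 x:[16,22] y:[57/2,29] z:[24,30] -> miss, prune
      N31 x:[45,56] y:[53/2,67/2] z:[14,20] -> miss, prune
    N22 x:[21,32] y:[41/2,73/2] z:[8,18] -> miss, prune

15 AABB tests over nodes [0, 1, 24, 13, 18, 21, 2, 20, 38, 32, 28, 16, 19, 31, 22]; 1 leaf entered; closest P7.

== RESULT ==
7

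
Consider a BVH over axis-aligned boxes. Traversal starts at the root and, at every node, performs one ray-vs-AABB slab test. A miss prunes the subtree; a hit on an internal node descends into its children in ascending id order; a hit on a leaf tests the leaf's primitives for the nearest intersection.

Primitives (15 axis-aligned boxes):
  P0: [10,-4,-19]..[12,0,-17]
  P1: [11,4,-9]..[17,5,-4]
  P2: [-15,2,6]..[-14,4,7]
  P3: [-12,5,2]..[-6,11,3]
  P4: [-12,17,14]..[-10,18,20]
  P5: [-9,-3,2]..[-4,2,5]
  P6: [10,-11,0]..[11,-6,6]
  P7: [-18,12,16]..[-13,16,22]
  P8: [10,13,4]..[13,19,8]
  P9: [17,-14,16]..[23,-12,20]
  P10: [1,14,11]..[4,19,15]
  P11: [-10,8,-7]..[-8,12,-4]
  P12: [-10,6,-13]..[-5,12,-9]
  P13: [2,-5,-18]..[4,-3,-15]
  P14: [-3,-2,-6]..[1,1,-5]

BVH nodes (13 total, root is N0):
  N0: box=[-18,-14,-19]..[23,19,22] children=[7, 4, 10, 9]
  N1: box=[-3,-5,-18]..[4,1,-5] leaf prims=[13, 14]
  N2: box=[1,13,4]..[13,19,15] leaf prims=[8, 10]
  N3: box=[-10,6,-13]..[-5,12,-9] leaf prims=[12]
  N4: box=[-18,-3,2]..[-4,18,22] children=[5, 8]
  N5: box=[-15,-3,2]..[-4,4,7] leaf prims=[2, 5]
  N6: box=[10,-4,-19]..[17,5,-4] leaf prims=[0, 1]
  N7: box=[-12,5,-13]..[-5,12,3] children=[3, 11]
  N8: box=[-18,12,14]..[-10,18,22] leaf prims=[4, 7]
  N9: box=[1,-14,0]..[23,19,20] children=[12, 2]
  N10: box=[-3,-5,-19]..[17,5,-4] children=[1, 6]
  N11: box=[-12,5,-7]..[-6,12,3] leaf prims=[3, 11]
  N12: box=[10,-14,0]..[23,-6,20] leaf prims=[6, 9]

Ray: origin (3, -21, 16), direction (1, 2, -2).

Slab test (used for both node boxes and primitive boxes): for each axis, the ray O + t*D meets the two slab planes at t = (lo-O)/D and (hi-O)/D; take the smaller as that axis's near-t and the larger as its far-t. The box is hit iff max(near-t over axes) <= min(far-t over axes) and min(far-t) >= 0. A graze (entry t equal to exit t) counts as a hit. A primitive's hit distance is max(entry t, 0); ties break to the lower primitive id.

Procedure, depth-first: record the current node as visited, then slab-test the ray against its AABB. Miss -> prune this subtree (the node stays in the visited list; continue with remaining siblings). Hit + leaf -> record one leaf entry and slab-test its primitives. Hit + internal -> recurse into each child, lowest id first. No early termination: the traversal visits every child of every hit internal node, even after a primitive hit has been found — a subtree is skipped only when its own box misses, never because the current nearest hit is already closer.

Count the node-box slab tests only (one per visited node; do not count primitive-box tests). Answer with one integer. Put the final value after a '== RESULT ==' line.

Walk:
N0 x:[-21,20] y:[7/2,20] z:[-3,35/2] -> hit [7/2,35/2], descend [4, 7, 9, 10]
  N4 x:[-21,-7] y:[9,39/2] z:[-3,7] -> miss, prune
  N7 x:[-15,-8] y:[13,33/2] z:[13/2,29/2] -> miss, prune
  N9 x:[-2,20] y:[7/2,20] z:[-2,8] -> hit [7/2,8], descend [2, 12]
    N2 x:[-2,10] y:[17,20] z:[1/2,6] -> miss, prune
    N12 x:[7,20] y:[7/2,15/2] z:[-2,8] -> hit [7,15/2] leaf, test {P6@t=7, P9(miss)}
  N10 x:[-6,14] y:[8,13] z:[10,35/2] -> hit [10,13], descend [1, 6]
    N1 x:[-6,1] y:[8,11] z:[21/2,17] -> miss, prune
    N6 x:[7,14] y:[17/2,13] z:[10,35/2] -> hit [10,13] leaf, test {P0(miss), P1@t=25/2}

Summary -> nodes [0, 4, 7, 9, 2, 12, 10, 1, 6]; box-tests=9; leaf-entries=2; first=P6

== RESULT ==
9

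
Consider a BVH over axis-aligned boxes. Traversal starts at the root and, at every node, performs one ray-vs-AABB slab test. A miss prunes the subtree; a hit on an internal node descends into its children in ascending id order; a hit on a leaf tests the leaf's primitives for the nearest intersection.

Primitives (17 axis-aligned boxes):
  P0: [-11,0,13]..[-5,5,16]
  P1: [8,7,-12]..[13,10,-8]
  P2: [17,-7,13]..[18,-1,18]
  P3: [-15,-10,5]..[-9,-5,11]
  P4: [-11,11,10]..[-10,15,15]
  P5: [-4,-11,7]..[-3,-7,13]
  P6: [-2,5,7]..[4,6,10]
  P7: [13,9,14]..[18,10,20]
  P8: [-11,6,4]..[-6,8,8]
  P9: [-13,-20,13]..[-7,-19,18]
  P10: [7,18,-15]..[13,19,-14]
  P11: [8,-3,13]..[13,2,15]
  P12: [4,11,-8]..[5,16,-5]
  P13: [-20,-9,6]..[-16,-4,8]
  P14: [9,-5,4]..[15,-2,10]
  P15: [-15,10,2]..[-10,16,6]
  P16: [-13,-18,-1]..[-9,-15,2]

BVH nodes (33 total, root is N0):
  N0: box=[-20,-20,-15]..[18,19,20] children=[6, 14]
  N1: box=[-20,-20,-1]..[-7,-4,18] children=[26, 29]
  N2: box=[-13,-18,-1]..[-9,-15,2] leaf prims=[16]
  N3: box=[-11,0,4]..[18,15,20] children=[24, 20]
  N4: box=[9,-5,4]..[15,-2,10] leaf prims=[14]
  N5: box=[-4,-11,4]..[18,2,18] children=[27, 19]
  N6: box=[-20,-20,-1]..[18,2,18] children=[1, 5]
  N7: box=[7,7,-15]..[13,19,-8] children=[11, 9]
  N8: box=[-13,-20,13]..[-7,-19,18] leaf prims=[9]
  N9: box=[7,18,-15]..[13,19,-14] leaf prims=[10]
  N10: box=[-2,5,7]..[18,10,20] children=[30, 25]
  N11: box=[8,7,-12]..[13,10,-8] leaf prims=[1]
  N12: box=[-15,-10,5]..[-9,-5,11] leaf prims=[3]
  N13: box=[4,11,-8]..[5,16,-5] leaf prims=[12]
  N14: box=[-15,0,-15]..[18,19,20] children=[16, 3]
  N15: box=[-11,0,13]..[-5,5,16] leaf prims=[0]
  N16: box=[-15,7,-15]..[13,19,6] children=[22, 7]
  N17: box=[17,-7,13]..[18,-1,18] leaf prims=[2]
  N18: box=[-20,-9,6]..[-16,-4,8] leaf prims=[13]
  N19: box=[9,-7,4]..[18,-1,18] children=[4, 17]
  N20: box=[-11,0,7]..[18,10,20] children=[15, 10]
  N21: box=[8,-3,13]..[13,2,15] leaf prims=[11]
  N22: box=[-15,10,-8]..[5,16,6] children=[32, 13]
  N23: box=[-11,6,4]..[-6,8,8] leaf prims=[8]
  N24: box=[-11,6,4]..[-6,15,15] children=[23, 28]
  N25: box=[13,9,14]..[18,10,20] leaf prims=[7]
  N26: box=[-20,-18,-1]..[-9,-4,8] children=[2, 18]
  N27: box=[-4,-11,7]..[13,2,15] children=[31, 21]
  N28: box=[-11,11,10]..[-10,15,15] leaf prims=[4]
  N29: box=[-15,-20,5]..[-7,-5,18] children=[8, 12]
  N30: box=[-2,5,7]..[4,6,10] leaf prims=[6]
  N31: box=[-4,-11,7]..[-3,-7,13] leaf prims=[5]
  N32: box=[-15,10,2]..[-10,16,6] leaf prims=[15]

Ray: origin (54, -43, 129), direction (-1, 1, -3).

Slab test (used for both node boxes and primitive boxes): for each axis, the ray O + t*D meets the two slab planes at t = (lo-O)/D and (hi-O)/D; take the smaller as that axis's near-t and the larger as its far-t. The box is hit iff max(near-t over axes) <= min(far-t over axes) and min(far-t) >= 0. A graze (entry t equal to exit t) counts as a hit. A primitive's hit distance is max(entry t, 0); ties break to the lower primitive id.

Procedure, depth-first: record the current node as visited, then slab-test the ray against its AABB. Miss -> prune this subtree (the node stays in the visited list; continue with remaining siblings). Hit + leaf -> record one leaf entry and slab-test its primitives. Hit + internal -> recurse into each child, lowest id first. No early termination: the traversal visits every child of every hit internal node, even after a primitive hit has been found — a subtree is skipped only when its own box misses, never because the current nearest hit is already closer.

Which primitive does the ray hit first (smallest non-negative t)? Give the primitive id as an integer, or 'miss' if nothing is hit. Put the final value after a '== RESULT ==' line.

Trace the traversal:
N0 x:[36,74] y:[23,62] z:[109/3,48] -> hit [109/3,48], descend [6, 14]
  N6 x:[36,74] y:[23,45] z:[37,130/3] -> hit [37,130/3], descend [1, 5]
    N1 x:[61,74] y:[23,39] z:[37,130/3] -> miss, prune
    N5 x:[36,58] y:[32,45] z:[37,125/3] -> hit [37,125/3], descend [19, 27]
      N19 x:[36,45] y:[36,42] z:[37,125/3] -> hit [37,125/3], descend [4, 17]
        N4 x:[39,45] y:[38,41] z:[119/3,125/3] -> hit [119/3,41] leaf, test {P14@t=119/3}
        N17 x:[36,37] y:[36,42] z:[37,116/3] -> hit [37,37] leaf, test {P2@t=37}
      N27 x:[41,58] y:[32,45] z:[38,122/3] -> miss, prune
  N14 x:[36,69] y:[43,62] z:[109/3,48] -> hit [43,48], descend [3, 16]
    N3 x:[36,65] y:[43,58] z:[109/3,125/3] -> miss, prune
    N16 x:[41,69] y:[50,62] z:[41,48] -> miss, prune

11 AABB tests over nodes [0, 6, 1, 5, 19, 4, 17, 27, 14, 3, 16]; 2 leaves entered; closest P2.

== RESULT ==
2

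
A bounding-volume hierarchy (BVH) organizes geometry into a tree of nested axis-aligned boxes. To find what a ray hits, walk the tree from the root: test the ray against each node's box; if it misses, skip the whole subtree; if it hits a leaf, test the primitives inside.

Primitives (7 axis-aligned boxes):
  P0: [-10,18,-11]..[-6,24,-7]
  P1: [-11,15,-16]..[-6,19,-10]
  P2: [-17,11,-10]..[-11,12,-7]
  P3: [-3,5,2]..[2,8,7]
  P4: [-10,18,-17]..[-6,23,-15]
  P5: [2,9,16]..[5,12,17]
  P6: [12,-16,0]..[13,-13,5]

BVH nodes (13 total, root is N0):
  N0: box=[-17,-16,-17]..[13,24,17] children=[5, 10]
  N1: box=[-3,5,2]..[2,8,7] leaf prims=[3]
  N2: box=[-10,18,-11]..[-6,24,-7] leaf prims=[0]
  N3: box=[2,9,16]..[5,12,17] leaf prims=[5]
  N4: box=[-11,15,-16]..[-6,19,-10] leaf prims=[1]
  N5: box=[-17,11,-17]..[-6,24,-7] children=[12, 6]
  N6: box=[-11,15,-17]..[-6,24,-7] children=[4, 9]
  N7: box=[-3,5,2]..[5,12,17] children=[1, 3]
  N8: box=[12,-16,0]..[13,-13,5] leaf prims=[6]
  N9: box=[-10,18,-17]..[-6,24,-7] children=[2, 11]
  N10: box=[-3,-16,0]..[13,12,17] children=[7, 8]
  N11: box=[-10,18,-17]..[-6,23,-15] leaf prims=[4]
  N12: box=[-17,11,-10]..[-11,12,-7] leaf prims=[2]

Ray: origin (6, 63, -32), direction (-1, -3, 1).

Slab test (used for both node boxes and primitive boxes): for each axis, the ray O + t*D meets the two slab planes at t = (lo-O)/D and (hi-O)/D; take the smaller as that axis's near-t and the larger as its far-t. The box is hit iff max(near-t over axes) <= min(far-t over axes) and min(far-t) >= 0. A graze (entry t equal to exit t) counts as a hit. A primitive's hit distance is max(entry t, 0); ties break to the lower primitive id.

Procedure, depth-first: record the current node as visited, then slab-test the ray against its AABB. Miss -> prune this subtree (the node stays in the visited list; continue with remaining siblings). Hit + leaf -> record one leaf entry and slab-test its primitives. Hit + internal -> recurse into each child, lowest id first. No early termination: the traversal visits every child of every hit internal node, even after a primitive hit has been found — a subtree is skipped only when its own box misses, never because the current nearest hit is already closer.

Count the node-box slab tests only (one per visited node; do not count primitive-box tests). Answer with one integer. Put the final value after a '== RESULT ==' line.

Walk:
N0 x:[-7,23] y:[13,79/3] z:[15,49] -> hit [15,23], descend [5, 10]
  N5 x:[12,23] y:[13,52/3] z:[15,25] -> hit [15,52/3], descend [6, 12]
    N6 x:[12,17] y:[13,16] z:[15,25] -> hit [15,16], descend [4, 9]
      N4 x:[12,17] y:[44/3,16] z:[16,22] -> hit [16,16] leaf, test {P1@t=16}
      N9 x:[12,16] y:[13,15] z:[15,25] -> hit [15,15], descend [2, 11]
        N2 x:[12,16] y:[13,15] z:[21,25] -> miss, prune
        N11 x:[12,16] y:[40/3,15] z:[15,17] -> hit [15,15] leaf, test {P4@t=15}
    N12 x:[17,23] y:[17,52/3] z:[22,25] -> miss, prune
  N10 x:[-7,9] y:[17,79/3] z:[32,49] -> miss, prune

9 AABB tests over nodes [0, 5, 6, 4, 9, 2, 11, 12, 10]; 2 leaves entered; closest P4.

== RESULT ==
9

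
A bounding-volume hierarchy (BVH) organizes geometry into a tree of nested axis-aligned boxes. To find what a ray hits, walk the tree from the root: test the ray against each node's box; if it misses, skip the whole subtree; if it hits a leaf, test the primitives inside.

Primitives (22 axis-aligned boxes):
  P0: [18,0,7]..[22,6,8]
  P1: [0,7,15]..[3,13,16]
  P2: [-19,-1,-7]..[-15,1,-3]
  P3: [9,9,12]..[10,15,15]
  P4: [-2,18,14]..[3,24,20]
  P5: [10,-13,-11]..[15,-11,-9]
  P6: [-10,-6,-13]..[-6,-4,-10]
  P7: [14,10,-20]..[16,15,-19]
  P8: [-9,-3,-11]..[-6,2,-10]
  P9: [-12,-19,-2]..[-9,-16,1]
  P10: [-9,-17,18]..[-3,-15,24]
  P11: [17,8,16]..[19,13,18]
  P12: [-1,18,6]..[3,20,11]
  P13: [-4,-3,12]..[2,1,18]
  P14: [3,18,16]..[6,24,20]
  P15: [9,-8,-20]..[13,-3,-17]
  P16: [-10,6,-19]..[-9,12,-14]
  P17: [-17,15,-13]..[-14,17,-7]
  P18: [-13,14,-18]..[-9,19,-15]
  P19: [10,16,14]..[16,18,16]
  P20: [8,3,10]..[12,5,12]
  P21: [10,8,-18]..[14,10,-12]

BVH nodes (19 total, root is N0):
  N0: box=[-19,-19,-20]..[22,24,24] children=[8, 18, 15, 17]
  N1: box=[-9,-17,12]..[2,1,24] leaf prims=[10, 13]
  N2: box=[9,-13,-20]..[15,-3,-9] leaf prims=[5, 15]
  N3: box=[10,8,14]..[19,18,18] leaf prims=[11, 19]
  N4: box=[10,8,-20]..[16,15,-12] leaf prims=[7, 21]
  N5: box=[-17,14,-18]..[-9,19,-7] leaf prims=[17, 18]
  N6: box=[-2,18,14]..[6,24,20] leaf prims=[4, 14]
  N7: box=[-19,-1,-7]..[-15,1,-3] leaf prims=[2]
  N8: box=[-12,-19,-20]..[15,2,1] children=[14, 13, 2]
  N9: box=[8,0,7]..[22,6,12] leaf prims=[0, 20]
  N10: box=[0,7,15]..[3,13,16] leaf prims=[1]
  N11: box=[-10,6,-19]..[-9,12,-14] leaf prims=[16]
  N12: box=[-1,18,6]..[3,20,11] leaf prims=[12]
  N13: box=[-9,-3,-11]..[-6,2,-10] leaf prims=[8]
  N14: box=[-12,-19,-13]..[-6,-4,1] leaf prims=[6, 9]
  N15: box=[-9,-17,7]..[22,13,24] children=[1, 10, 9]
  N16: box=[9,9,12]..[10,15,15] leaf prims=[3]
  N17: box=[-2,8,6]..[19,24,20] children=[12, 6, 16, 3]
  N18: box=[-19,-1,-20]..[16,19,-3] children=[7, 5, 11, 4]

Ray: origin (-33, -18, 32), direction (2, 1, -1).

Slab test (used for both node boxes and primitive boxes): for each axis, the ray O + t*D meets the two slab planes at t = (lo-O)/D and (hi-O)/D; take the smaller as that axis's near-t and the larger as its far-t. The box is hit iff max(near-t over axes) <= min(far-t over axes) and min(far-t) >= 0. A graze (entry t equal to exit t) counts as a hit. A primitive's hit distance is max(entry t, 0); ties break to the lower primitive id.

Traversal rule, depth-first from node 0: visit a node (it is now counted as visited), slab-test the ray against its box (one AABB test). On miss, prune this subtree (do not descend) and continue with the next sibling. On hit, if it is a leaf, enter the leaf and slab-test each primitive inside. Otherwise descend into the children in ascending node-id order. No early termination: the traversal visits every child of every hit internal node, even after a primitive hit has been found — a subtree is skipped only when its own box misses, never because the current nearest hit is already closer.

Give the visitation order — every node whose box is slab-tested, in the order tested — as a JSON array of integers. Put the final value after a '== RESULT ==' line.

Trace the traversal:
N0 x:[7,55/2] y:[-1,42] z:[8,52] -> hit [8,55/2], descend [8, 15, 17, 18]
  N8 x:[21/2,24] y:[-1,20] z:[31,52] -> miss, prune
  N15 x:[12,55/2] y:[1,31] z:[8,25] -> hit [12,25], descend [1, 9, 10]
    N1 x:[12,35/2] y:[1,19] z:[8,20] -> hit [12,35/2] leaf, test {P10(miss), P13@t=15}
    N9 x:[41/2,55/2] y:[18,24] z:[20,25] -> hit [41/2,24] leaf, test {P0(miss), P20@t=21}
    N10 x:[33/2,18] y:[25,31] z:[16,17] -> miss, prune
  N17 x:[31/2,26] y:[26,42] z:[12,26] -> hit [26,26], descend [3, 6, 12, 16]
    N3 x:[43/2,26] y:[26,36] z:[14,18] -> miss, prune
    N6 x:[31/2,39/2] y:[36,42] z:[12,18] -> miss, prune
    N12 x:[16,18] y:[36,38] z:[21,26] -> miss, prune
    N16 x:[21,43/2] y:[27,33] z:[17,20] -> miss, prune
  N18 x:[7,49/2] y:[17,37] z:[35,52] -> miss, prune

Summary -> nodes [0, 8, 15, 1, 9, 10, 17, 3, 6, 12, 16, 18]; box-tests=12; leaf-entries=2; first=P13

== RESULT ==
[0, 8, 15, 1, 9, 10, 17, 3, 6, 12, 16, 18]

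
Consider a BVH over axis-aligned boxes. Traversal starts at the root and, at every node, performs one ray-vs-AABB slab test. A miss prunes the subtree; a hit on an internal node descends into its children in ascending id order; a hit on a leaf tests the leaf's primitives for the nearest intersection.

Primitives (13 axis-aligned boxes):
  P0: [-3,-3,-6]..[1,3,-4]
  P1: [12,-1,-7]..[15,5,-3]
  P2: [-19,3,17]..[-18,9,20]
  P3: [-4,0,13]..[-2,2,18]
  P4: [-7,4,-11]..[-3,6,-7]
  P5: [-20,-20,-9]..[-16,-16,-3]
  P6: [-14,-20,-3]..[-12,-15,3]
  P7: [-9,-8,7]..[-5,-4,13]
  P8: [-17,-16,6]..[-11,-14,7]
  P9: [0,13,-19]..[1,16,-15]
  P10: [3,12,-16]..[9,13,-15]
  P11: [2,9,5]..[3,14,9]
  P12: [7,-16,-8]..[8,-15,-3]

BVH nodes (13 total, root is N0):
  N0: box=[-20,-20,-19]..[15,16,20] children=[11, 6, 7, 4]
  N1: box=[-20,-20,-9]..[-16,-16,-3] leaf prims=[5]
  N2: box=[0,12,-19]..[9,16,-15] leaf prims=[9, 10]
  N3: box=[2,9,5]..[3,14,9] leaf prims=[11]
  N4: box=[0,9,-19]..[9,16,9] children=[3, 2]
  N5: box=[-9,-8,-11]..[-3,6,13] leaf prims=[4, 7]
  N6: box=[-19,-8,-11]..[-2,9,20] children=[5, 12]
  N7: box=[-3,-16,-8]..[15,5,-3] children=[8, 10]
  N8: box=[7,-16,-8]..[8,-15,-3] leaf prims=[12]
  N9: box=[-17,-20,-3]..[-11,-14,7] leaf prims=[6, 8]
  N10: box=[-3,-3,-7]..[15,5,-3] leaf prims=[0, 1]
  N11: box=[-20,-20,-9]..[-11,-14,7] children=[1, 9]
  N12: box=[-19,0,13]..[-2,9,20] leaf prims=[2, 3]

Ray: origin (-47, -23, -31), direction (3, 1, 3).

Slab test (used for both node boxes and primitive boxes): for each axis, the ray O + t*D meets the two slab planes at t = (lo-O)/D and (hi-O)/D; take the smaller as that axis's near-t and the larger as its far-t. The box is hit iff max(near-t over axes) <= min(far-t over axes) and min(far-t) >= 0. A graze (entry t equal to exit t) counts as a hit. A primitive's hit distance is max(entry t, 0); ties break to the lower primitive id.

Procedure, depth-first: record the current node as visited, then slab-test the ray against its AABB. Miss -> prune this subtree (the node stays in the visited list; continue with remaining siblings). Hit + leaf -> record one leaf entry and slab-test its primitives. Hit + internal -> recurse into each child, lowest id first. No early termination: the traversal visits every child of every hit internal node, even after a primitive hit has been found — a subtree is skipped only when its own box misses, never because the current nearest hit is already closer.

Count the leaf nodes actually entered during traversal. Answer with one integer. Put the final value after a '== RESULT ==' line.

Walk:
N0 x:[9,62/3] y:[3,39] z:[4,17] -> hit [9,17], descend [4, 6, 7, 11]
  N4 x:[47/3,56/3] y:[32,39] z:[4,40/3] -> miss, prune
  N6 x:[28/3,15] y:[15,32] z:[20/3,17] -> hit [15,15], descend [5, 12]
    N5 x:[38/3,44/3] y:[15,29] z:[20/3,44/3] -> miss, prune
    N12 x:[28/3,15] y:[23,32] z:[44/3,17] -> miss, prune
  N7 x:[44/3,62/3] y:[7,28] z:[23/3,28/3] -> miss, prune
  N11 x:[9,12] y:[3,9] z:[22/3,38/3] -> hit [9,9], descend [1, 9]
    N1 x:[9,31/3] y:[3,7] z:[22/3,28/3] -> miss, prune
    N9 x:[10,12] y:[3,9] z:[28/3,38/3] -> miss, prune

Summary -> nodes [0, 4, 6, 5, 12, 7, 11, 1, 9]; box-tests=9; leaf-entries=0; first=miss

== RESULT ==
0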